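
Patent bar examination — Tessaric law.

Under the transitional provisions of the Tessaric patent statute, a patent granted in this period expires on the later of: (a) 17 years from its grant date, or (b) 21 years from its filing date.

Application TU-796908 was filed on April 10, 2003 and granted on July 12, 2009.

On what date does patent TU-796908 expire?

2026-07-12

(a) grant + 17 years → 12 July 2026.
(b) filing + 21 years → 10 April 2024.
Later of the two: 12 July 2026.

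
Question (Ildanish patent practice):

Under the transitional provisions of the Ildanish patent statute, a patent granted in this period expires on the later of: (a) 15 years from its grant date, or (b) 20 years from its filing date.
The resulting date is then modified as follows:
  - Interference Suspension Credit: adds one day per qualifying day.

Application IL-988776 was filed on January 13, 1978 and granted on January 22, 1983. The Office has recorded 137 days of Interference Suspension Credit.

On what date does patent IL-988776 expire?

June 8, 1998

(a) grant + 15 years → 22 January 1998.
(b) filing + 20 years → 13 January 1998.
Later of the two: 22 January 1998.
Interference Suspension Credit: +137 days → 8 June 1998.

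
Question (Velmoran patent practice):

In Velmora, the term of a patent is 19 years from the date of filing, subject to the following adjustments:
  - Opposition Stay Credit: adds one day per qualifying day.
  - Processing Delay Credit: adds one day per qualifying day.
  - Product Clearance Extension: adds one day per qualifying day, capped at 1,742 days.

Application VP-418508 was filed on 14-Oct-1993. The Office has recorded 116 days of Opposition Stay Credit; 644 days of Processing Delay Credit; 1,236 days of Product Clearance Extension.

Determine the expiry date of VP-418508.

2018-04-02

Base term: filing date + 19 years → 14 October 2012.
Opposition Stay Credit: +116 days → 7 February 2013.
Processing Delay Credit: +644 days → 13 November 2014.
Product Clearance Extension: 1236 days (within the 1742-day cap) → +1236 days → 2 April 2018.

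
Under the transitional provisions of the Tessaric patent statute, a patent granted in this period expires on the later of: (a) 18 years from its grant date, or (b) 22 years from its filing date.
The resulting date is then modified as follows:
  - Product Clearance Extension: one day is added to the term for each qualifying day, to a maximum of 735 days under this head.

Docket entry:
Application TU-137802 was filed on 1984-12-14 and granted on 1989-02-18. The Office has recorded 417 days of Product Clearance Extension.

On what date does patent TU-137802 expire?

April 10, 2008

(a) grant + 18 years → 18 February 2007.
(b) filing + 22 years → 14 December 2006.
Later of the two: 18 February 2007.
Product Clearance Extension: 417 days (within the 735-day cap) → +417 days → 10 April 2008.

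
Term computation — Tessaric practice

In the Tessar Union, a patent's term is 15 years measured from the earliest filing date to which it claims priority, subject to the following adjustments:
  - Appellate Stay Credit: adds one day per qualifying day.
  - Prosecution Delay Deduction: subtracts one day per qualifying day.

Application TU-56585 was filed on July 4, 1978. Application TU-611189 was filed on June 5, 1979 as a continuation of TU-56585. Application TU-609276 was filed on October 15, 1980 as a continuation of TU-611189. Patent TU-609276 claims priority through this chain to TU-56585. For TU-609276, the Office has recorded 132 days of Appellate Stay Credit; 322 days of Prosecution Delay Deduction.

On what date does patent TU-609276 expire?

Earliest priority filing: 4 July 1978.
Base term: 4 July 1978 + 15 years → 4 July 1993.
Appellate Stay Credit: +132 days → 13 November 1993.
Prosecution Delay Deduction: −322 days → 26 December 1992.

1992-12-26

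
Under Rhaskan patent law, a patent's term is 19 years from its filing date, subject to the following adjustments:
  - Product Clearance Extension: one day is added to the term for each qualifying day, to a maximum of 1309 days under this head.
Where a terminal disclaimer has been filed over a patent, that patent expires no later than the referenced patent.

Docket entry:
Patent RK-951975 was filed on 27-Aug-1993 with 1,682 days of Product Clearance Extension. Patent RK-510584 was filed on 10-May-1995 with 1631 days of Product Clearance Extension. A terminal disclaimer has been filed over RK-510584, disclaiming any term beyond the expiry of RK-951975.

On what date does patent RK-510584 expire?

Natural term of RK-510584:
  Base: filing + 19 years → 10 May 2014.
  Product Clearance Extension: 1631 days claimed exceeds the 1309-day cap, so +1309 days → 9 December 2017.
Expiry of referenced patent RK-951975:
  Base: filing + 19 years → 27 August 2012.
  Product Clearance Extension: 1682 days claimed exceeds the 1309-day cap, so +1309 days → 28 March 2016.
Terminal disclaimer: RK-510584 expires on the earlier of 9 December 2017 and 28 March 2016.

2016-03-28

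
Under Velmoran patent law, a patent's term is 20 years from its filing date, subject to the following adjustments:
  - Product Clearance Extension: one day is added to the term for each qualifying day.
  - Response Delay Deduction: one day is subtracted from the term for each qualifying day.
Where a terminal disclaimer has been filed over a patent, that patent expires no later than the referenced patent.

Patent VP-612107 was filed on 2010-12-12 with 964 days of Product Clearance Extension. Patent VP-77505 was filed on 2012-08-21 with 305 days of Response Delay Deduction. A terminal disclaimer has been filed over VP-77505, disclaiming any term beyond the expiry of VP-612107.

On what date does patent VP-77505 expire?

October 21, 2031

Natural term of VP-77505:
  Base: filing + 20 years → 21 August 2032.
  Response Delay Deduction: −305 days → 21 October 2031.
Expiry of referenced patent VP-612107:
  Base: filing + 20 years → 12 December 2030.
  Product Clearance Extension: +964 days → 2 August 2033.
Terminal disclaimer: VP-77505 expires on the earlier of 21 October 2031 and 2 August 2033.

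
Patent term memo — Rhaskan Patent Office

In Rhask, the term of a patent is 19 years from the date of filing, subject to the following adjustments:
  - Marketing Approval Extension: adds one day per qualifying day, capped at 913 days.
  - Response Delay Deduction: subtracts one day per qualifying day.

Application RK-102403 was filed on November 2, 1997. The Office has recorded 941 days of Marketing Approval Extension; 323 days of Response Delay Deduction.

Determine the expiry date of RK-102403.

June 15, 2018

Base term: filing date + 19 years → 2 November 2016.
Marketing Approval Extension: 941 days claimed exceeds the 913-day cap, so +913 days → 4 May 2019.
Response Delay Deduction: −323 days → 15 June 2018.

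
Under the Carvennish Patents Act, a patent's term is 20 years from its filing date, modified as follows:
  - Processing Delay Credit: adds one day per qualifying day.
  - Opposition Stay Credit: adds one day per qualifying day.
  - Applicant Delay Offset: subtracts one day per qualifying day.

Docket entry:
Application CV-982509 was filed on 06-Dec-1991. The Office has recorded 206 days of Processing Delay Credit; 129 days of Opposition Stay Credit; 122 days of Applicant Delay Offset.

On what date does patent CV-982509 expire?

Base term: filing date + 20 years → 6 December 2011.
Processing Delay Credit: +206 days → 29 June 2012.
Opposition Stay Credit: +129 days → 5 November 2012.
Applicant Delay Offset: −122 days → 6 July 2012.

July 6, 2012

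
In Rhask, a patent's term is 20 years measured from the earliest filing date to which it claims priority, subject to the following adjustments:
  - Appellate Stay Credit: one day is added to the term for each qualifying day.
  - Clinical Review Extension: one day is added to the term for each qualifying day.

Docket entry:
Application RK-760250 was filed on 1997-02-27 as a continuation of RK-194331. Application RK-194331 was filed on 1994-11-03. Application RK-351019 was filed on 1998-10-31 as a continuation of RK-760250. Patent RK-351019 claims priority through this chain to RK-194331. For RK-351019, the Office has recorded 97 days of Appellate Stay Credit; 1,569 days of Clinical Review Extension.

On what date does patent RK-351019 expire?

Earliest priority filing: 3 November 1994.
Base term: 3 November 1994 + 20 years → 3 November 2014.
Appellate Stay Credit: +97 days → 8 February 2015.
Clinical Review Extension: +1569 days → 27 May 2019.

2019-05-27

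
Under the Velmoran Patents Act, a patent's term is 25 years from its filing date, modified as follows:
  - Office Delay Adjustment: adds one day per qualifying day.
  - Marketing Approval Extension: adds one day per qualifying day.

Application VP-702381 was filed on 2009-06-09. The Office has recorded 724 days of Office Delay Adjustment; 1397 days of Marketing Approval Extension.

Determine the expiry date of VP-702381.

Base term: filing date + 25 years → 9 June 2034.
Office Delay Adjustment: +724 days → 2 June 2036.
Marketing Approval Extension: +1397 days → 30 March 2040.

March 30, 2040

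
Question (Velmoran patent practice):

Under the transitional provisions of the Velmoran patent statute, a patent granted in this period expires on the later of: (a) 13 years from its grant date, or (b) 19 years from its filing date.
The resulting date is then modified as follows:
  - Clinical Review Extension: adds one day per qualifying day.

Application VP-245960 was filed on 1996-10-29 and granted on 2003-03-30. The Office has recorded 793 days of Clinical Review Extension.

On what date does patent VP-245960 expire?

(a) grant + 13 years → 30 March 2016.
(b) filing + 19 years → 29 October 2015.
Later of the two: 30 March 2016.
Clinical Review Extension: +793 days → 1 June 2018.

2018-06-01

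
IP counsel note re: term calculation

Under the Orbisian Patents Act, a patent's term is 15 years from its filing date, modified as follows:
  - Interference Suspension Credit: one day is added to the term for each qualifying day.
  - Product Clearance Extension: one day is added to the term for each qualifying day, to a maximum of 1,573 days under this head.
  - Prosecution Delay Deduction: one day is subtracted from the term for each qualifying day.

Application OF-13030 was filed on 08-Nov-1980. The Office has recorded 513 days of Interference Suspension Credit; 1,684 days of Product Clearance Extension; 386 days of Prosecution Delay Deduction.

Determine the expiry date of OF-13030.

July 4, 2000

Base term: filing date + 15 years → 8 November 1995.
Interference Suspension Credit: +513 days → 4 April 1997.
Product Clearance Extension: 1684 days claimed exceeds the 1573-day cap, so +1573 days → 25 July 2001.
Prosecution Delay Deduction: −386 days → 4 July 2000.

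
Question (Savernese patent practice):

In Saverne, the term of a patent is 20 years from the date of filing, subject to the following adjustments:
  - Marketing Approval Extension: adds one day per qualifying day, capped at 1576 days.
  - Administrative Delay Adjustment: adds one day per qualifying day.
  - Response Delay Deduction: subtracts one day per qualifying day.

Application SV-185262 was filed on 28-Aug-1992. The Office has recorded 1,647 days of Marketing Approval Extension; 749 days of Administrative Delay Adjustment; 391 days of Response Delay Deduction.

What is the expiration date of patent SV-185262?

2017-12-14

Base term: filing date + 20 years → 28 August 2012.
Marketing Approval Extension: 1647 days claimed exceeds the 1576-day cap, so +1576 days → 21 December 2016.
Administrative Delay Adjustment: +749 days → 9 January 2019.
Response Delay Deduction: −391 days → 14 December 2017.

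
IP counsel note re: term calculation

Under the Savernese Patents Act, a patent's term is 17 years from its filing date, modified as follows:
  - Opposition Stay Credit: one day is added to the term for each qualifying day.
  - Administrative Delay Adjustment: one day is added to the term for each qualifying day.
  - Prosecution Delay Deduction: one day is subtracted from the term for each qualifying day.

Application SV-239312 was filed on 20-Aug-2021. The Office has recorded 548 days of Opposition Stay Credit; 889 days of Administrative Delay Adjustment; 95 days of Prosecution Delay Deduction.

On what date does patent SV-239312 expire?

Base term: filing date + 17 years → 20 August 2038.
Opposition Stay Credit: +548 days → 19 February 2040.
Administrative Delay Adjustment: +889 days → 27 July 2042.
Prosecution Delay Deduction: −95 days → 23 April 2042.

2042-04-23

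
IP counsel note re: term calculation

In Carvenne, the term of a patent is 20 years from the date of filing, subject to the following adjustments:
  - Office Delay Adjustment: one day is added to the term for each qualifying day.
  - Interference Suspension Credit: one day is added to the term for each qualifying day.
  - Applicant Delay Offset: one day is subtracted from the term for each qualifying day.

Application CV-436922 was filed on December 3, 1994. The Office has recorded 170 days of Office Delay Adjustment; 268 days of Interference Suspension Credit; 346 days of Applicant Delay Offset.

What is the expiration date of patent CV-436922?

March 5, 2015

Base term: filing date + 20 years → 3 December 2014.
Office Delay Adjustment: +170 days → 22 May 2015.
Interference Suspension Credit: +268 days → 14 February 2016.
Applicant Delay Offset: −346 days → 5 March 2015.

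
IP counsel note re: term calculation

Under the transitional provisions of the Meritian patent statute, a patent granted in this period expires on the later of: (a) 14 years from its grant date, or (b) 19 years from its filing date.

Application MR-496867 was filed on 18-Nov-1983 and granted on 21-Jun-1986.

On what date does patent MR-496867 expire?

November 18, 2002

(a) grant + 14 years → 21 June 2000.
(b) filing + 19 years → 18 November 2002.
Later of the two: 18 November 2002.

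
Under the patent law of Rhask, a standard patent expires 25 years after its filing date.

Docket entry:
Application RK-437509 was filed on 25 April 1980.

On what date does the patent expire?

April 25, 2005

Filing date + 25 years → 25 April 2005.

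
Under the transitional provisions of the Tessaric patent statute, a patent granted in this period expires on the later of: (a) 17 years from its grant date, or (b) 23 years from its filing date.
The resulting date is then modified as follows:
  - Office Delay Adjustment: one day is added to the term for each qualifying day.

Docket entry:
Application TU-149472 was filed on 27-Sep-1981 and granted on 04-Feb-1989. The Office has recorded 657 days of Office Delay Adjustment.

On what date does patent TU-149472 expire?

2007-11-23

(a) grant + 17 years → 4 February 2006.
(b) filing + 23 years → 27 September 2004.
Later of the two: 4 February 2006.
Office Delay Adjustment: +657 days → 23 November 2007.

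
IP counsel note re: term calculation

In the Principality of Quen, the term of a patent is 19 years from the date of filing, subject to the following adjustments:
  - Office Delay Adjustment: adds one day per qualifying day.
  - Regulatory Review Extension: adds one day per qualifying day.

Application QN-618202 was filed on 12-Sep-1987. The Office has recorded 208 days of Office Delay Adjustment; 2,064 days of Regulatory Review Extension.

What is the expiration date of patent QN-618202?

December 1, 2012

Base term: filing date + 19 years → 12 September 2006.
Office Delay Adjustment: +208 days → 8 April 2007.
Regulatory Review Extension: +2064 days → 1 December 2012.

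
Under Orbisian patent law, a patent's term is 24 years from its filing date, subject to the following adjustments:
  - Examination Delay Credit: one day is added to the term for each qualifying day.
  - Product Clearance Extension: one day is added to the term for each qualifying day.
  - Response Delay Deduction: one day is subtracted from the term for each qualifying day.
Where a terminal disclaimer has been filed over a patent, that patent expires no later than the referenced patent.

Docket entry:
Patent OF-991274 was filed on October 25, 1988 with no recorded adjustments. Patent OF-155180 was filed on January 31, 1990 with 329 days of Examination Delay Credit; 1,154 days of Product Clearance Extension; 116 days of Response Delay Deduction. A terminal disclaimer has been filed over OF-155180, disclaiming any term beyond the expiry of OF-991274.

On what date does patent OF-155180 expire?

2012-10-25

Natural term of OF-155180:
  Base: filing + 24 years → 31 January 2014.
  Examination Delay Credit: +329 days → 26 December 2014.
  Product Clearance Extension: +1154 days → 22 February 2018.
  Response Delay Deduction: −116 days → 29 October 2017.
Expiry of referenced patent OF-991274:
  Base: filing + 24 years → 25 October 2012.
Terminal disclaimer: OF-155180 expires on the earlier of 29 October 2017 and 25 October 2012.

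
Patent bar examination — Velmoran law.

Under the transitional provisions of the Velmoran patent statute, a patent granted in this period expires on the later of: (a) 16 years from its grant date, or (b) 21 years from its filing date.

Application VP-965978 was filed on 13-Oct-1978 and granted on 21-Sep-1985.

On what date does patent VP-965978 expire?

(a) grant + 16 years → 21 September 2001.
(b) filing + 21 years → 13 October 1999.
Later of the two: 21 September 2001.

2001-09-21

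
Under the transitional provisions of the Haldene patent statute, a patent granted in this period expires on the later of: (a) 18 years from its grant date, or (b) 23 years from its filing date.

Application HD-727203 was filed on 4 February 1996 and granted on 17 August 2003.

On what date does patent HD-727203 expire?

(a) grant + 18 years → 17 August 2021.
(b) filing + 23 years → 4 February 2019.
Later of the two: 17 August 2021.

August 17, 2021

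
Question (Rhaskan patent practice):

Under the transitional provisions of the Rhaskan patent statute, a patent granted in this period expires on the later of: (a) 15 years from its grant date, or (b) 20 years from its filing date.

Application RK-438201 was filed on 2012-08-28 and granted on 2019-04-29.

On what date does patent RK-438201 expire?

April 29, 2034

(a) grant + 15 years → 29 April 2034.
(b) filing + 20 years → 28 August 2032.
Later of the two: 29 April 2034.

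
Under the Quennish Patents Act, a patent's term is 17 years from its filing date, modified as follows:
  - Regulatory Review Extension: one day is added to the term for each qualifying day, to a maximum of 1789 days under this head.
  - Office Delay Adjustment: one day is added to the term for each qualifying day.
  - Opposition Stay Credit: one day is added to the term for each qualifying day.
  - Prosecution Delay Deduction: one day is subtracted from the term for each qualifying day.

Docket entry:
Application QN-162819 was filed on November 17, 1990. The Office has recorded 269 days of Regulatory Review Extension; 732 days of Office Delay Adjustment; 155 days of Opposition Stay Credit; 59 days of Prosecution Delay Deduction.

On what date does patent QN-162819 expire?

Base term: filing date + 17 years → 17 November 2007.
Regulatory Review Extension: 269 days (within the 1789-day cap) → +269 days → 12 August 2008.
Office Delay Adjustment: +732 days → 14 August 2010.
Opposition Stay Credit: +155 days → 16 January 2011.
Prosecution Delay Deduction: −59 days → 18 November 2010.

November 18, 2010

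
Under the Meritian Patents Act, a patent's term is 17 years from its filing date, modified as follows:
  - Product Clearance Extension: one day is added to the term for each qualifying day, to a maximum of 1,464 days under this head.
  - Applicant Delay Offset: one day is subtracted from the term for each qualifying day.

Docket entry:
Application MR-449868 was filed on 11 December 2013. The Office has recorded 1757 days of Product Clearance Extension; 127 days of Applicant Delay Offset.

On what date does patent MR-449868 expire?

2034-08-09

Base term: filing date + 17 years → 11 December 2030.
Product Clearance Extension: 1757 days claimed exceeds the 1464-day cap, so +1464 days → 14 December 2034.
Applicant Delay Offset: −127 days → 9 August 2034.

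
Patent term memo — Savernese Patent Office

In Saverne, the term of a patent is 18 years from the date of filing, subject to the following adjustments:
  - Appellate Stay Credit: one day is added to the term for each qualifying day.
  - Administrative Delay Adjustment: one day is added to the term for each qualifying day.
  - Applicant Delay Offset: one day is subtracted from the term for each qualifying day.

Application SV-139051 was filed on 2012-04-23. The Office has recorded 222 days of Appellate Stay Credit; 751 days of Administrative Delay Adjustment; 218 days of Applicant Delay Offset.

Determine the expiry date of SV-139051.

Base term: filing date + 18 years → 23 April 2030.
Appellate Stay Credit: +222 days → 1 December 2030.
Administrative Delay Adjustment: +751 days → 21 December 2032.
Applicant Delay Offset: −218 days → 17 May 2032.

2032-05-17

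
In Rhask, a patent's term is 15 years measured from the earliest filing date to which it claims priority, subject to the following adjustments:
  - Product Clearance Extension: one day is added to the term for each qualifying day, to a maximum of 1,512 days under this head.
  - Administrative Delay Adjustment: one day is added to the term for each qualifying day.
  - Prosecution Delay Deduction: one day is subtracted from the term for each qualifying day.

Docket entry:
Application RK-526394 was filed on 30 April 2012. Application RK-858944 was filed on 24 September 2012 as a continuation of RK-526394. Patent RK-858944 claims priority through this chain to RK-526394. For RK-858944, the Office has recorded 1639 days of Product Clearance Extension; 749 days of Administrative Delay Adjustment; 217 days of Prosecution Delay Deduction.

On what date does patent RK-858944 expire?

2032-12-03

Earliest priority filing: 30 April 2012.
Base term: 30 April 2012 + 15 years → 30 April 2027.
Product Clearance Extension: 1639 days claimed exceeds the 1512-day cap, so +1512 days → 20 June 2031.
Administrative Delay Adjustment: +749 days → 8 July 2033.
Prosecution Delay Deduction: −217 days → 3 December 2032.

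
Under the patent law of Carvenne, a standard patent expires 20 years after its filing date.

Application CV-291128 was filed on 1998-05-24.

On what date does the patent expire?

May 24, 2018

Filing date + 20 years → 24 May 2018.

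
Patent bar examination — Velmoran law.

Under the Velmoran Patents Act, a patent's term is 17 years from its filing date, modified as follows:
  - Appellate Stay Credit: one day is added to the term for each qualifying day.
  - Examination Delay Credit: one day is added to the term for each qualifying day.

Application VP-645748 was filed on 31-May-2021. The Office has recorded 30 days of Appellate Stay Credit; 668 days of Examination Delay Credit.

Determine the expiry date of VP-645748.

April 28, 2040

Base term: filing date + 17 years → 31 May 2038.
Appellate Stay Credit: +30 days → 30 June 2038.
Examination Delay Credit: +668 days → 28 April 2040.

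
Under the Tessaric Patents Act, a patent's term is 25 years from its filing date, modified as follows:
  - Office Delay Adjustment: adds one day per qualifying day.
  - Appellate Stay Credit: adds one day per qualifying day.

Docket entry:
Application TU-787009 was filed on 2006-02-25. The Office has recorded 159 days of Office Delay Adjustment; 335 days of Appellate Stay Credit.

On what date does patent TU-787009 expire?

July 3, 2032

Base term: filing date + 25 years → 25 February 2031.
Office Delay Adjustment: +159 days → 3 August 2031.
Appellate Stay Credit: +335 days → 3 July 2032.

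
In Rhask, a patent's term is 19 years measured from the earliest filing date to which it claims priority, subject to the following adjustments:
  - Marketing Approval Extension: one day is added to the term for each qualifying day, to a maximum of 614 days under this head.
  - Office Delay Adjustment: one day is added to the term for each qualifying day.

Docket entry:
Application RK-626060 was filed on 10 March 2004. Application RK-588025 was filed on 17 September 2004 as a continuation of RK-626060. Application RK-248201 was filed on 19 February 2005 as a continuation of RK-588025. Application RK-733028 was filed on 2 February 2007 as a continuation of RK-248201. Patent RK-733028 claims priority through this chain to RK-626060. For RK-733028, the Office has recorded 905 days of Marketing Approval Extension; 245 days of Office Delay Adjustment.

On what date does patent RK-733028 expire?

July 16, 2025

Earliest priority filing: 10 March 2004.
Base term: 10 March 2004 + 19 years → 10 March 2023.
Marketing Approval Extension: 905 days claimed exceeds the 614-day cap, so +614 days → 13 November 2024.
Office Delay Adjustment: +245 days → 16 July 2025.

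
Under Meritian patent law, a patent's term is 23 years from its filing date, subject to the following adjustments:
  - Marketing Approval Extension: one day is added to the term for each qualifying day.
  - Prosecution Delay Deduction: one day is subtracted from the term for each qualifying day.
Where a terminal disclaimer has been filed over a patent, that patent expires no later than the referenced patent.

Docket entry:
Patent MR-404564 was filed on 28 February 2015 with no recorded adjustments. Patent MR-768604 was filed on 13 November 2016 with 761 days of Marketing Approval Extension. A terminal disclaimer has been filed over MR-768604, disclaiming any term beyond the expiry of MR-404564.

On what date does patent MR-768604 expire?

2038-02-28

Natural term of MR-768604:
  Base: filing + 23 years → 13 November 2039.
  Marketing Approval Extension: +761 days → 13 December 2041.
Expiry of referenced patent MR-404564:
  Base: filing + 23 years → 28 February 2038.
Terminal disclaimer: MR-768604 expires on the earlier of 13 December 2041 and 28 February 2038.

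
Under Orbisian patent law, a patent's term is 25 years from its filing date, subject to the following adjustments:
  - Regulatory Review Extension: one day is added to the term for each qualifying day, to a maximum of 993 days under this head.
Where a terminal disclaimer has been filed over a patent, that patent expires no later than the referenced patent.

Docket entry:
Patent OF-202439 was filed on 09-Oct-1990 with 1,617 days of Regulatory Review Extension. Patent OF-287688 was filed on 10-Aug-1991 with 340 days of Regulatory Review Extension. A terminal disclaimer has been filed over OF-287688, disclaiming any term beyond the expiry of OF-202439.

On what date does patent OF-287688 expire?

Natural term of OF-287688:
  Base: filing + 25 years → 10 August 2016.
  Regulatory Review Extension: 340 days (within the 993-day cap) → +340 days → 16 July 2017.
Expiry of referenced patent OF-202439:
  Base: filing + 25 years → 9 October 2015.
  Regulatory Review Extension: 1617 days claimed exceeds the 993-day cap, so +993 days → 28 June 2018.
Terminal disclaimer: OF-287688 expires on the earlier of 16 July 2017 and 28 June 2018.

July 16, 2017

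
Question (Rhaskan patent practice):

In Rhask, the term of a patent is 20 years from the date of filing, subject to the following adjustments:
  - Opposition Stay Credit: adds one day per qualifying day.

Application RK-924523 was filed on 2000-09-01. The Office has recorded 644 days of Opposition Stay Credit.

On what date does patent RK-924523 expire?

Base term: filing date + 20 years → 1 September 2020.
Opposition Stay Credit: +644 days → 7 June 2022.

2022-06-07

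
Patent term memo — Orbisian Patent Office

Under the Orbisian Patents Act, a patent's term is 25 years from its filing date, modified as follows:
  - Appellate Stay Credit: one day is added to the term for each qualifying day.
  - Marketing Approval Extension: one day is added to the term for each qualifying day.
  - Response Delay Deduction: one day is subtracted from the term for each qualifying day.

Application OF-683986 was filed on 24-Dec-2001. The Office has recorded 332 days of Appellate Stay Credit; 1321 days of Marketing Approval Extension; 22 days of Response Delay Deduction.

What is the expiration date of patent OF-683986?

2031-06-12

Base term: filing date + 25 years → 24 December 2026.
Appellate Stay Credit: +332 days → 21 November 2027.
Marketing Approval Extension: +1321 days → 4 July 2031.
Response Delay Deduction: −22 days → 12 June 2031.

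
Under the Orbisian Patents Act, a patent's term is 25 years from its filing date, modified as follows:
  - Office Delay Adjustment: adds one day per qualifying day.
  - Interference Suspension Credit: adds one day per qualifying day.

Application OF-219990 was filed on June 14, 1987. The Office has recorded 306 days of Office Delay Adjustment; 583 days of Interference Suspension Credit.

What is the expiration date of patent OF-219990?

Base term: filing date + 25 years → 14 June 2012.
Office Delay Adjustment: +306 days → 16 April 2013.
Interference Suspension Credit: +583 days → 20 November 2014.

November 20, 2014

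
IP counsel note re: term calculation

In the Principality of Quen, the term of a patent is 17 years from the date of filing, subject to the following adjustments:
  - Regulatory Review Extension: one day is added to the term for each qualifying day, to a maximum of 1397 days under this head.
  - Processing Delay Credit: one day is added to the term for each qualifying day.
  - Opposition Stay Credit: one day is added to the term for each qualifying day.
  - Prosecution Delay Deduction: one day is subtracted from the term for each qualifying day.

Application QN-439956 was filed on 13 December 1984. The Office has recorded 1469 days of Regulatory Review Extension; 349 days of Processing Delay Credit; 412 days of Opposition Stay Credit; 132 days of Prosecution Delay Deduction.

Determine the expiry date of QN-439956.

July 1, 2007

Base term: filing date + 17 years → 13 December 2001.
Regulatory Review Extension: 1469 days claimed exceeds the 1397-day cap, so +1397 days → 10 October 2005.
Processing Delay Credit: +349 days → 24 September 2006.
Opposition Stay Credit: +412 days → 10 November 2007.
Prosecution Delay Deduction: −132 days → 1 July 2007.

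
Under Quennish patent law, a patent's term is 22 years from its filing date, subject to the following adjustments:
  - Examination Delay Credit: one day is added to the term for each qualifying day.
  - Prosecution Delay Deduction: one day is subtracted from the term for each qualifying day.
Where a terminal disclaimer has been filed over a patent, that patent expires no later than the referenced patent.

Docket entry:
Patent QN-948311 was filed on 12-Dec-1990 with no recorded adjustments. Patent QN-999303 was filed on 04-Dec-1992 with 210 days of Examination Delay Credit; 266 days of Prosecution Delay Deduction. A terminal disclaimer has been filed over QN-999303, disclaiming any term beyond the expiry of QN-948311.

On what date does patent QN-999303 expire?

2012-12-12

Natural term of QN-999303:
  Base: filing + 22 years → 4 December 2014.
  Examination Delay Credit: +210 days → 2 July 2015.
  Prosecution Delay Deduction: −266 days → 9 October 2014.
Expiry of referenced patent QN-948311:
  Base: filing + 22 years → 12 December 2012.
Terminal disclaimer: QN-999303 expires on the earlier of 9 October 2014 and 12 December 2012.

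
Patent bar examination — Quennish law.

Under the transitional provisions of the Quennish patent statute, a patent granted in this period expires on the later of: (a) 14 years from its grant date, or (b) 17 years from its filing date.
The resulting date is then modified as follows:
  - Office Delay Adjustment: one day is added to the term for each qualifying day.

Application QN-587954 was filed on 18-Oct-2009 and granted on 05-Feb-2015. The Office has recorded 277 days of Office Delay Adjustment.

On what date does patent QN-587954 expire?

November 9, 2029

(a) grant + 14 years → 5 February 2029.
(b) filing + 17 years → 18 October 2026.
Later of the two: 5 February 2029.
Office Delay Adjustment: +277 days → 9 November 2029.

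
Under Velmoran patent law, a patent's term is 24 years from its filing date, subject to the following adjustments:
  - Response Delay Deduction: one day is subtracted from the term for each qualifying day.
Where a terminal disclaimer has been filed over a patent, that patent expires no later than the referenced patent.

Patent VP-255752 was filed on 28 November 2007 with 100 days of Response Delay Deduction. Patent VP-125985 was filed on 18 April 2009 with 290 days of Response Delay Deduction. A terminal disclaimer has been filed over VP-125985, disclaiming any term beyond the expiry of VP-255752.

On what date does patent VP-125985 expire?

August 20, 2031

Natural term of VP-125985:
  Base: filing + 24 years → 18 April 2033.
  Response Delay Deduction: −290 days → 2 July 2032.
Expiry of referenced patent VP-255752:
  Base: filing + 24 years → 28 November 2031.
  Response Delay Deduction: −100 days → 20 August 2031.
Terminal disclaimer: VP-125985 expires on the earlier of 2 July 2032 and 20 August 2031.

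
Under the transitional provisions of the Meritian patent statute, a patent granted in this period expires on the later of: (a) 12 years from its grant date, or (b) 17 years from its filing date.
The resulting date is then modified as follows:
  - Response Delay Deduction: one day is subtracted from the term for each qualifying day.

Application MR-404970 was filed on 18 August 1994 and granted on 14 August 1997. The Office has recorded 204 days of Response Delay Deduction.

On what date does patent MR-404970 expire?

2011-01-26

(a) grant + 12 years → 14 August 2009.
(b) filing + 17 years → 18 August 2011.
Later of the two: 18 August 2011.
Response Delay Deduction: −204 days → 26 January 2011.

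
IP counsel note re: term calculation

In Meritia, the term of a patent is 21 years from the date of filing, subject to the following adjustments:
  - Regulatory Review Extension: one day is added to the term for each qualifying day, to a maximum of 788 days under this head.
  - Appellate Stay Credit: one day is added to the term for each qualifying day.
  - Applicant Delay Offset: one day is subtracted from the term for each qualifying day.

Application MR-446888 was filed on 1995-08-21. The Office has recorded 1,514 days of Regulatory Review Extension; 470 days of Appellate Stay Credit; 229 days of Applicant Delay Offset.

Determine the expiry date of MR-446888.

Base term: filing date + 21 years → 21 August 2016.
Regulatory Review Extension: 1514 days claimed exceeds the 788-day cap, so +788 days → 18 October 2018.
Appellate Stay Credit: +470 days → 31 January 2020.
Applicant Delay Offset: −229 days → 16 June 2019.

2019-06-16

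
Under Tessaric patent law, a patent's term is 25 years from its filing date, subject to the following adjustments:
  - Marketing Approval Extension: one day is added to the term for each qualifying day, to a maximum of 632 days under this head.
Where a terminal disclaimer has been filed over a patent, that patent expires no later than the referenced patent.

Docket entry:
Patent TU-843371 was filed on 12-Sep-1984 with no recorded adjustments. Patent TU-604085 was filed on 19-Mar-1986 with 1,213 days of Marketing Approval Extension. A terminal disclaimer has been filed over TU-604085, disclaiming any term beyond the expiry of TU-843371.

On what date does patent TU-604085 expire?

Natural term of TU-604085:
  Base: filing + 25 years → 19 March 2011.
  Marketing Approval Extension: 1213 days claimed exceeds the 632-day cap, so +632 days → 10 December 2012.
Expiry of referenced patent TU-843371:
  Base: filing + 25 years → 12 September 2009.
Terminal disclaimer: TU-604085 expires on the earlier of 10 December 2012 and 12 September 2009.

September 12, 2009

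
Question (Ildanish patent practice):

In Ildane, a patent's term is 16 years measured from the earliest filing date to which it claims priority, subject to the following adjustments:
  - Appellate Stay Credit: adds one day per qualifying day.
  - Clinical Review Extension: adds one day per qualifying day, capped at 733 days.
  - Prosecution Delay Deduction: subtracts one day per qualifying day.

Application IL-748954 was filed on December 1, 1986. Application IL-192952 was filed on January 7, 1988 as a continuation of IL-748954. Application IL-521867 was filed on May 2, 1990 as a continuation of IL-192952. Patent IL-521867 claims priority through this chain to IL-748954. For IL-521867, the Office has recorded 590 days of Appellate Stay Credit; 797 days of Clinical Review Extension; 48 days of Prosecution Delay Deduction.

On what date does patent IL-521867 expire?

Earliest priority filing: 1 December 1986.
Base term: 1 December 1986 + 16 years → 1 December 2002.
Appellate Stay Credit: +590 days → 13 July 2004.
Clinical Review Extension: 797 days claimed exceeds the 733-day cap, so +733 days → 16 July 2006.
Prosecution Delay Deduction: −48 days → 29 May 2006.

2006-05-29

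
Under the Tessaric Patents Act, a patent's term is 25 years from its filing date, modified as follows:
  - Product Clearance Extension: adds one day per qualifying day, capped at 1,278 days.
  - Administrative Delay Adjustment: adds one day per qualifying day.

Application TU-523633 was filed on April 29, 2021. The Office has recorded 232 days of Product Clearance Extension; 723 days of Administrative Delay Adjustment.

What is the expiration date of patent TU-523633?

Base term: filing date + 25 years → 29 April 2046.
Product Clearance Extension: 232 days (within the 1278-day cap) → +232 days → 17 December 2046.
Administrative Delay Adjustment: +723 days → 9 December 2048.

December 9, 2048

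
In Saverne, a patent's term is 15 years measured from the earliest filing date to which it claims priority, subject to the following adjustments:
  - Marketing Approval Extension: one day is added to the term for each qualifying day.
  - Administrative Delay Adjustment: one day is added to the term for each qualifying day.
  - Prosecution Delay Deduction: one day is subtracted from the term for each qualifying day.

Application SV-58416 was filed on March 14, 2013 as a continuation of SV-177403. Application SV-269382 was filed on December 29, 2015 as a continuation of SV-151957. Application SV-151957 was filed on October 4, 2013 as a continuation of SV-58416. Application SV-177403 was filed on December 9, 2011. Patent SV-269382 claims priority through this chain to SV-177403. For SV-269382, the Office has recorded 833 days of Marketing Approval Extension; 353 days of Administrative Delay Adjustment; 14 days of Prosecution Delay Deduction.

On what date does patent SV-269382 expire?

Earliest priority filing: 9 December 2011.
Base term: 9 December 2011 + 15 years → 9 December 2026.
Marketing Approval Extension: +833 days → 21 March 2029.
Administrative Delay Adjustment: +353 days → 9 March 2030.
Prosecution Delay Deduction: −14 days → 23 February 2030.

2030-02-23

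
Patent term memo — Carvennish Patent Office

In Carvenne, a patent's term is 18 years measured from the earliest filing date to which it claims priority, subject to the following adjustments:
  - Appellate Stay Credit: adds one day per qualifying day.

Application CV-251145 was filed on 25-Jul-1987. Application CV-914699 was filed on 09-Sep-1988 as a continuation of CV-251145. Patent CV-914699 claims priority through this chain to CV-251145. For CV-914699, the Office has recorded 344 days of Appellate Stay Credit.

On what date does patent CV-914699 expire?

July 4, 2006

Earliest priority filing: 25 July 1987.
Base term: 25 July 1987 + 18 years → 25 July 2005.
Appellate Stay Credit: +344 days → 4 July 2006.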